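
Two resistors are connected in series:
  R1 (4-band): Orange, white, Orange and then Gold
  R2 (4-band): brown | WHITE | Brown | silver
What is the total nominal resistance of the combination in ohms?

R1: orange, white → 39; orange ×10^3 → 39000 Ω.
R2: brown, white → 19; brown ×10 → 190 Ω.
Series: 39000 + 190 = 39190 Ω.

39190 Ω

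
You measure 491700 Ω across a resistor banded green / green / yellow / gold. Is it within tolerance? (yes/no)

Green → 5 (first significant figure)
Green → 5 (second significant figure)
Yellow → ×10^4 multiplier
Gold → ±5% tolerance
55 × 10000 = 550000 Ω
Allowed range: 522500 Ω to 577500 Ω.
491700 Ω lies outside that range.

no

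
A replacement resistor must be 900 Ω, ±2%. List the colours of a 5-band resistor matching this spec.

900 Ω = 900 × 10^0.
9 → white
0 → black
0 → black
Multiplier 10^0 → black.
±2% tolerance → red.

white, black, black, black, red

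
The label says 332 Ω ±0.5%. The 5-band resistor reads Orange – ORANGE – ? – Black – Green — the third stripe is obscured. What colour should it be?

red

332 Ω = 332 × 10^0.
The third band gives digit 2 of the significand, and 2 is red.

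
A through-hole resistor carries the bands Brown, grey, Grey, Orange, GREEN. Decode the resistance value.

188000 Ω

Brown → 1 (first significant figure)
Grey → 8 (second significant figure)
Grey → 8 (third significant figure)
Orange → ×10^3 multiplier
188 × 1000 = 188000 Ω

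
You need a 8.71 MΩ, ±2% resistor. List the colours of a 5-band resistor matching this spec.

8710000 Ω = 871 × 10^4.
8 → grey
7 → violet
1 → brown
Multiplier 10^4 → yellow.
±2% tolerance → red.

grey, violet, brown, yellow, red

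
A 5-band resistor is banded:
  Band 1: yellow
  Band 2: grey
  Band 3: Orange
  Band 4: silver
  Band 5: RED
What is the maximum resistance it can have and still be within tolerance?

4.9266 Ω

Yellow → 4 (first significant figure)
Grey → 8 (second significant figure)
Orange → 3 (third significant figure)
Silver → ×0.01 multiplier
Red → ±2% tolerance
483 × 0.01 = 4.83 Ω
Maximum = 4.83 × (1 + 2/100) = 4.9266 Ω.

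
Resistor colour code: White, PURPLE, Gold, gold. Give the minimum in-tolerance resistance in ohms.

White → 9 (first significant figure)
Violet → 7 (second significant figure)
Gold → ×0.1 multiplier
Gold → ±5% tolerance
97 × 0.1 = 9.7 Ω
Minimum = 9.7 × (1 − 5/100) = 9.215 Ω.

9.215 Ω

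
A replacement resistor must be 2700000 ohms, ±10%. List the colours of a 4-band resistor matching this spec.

red, violet, green, silver

2700000 Ω = 27 × 10^5.
2 → red
7 → violet
Multiplier 10^5 → green.
±10% tolerance → silver.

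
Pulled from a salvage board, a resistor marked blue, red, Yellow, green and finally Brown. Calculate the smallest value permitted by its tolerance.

61776000 Ω

Blue → 6 (first significant figure)
Red → 2 (second significant figure)
Yellow → 4 (third significant figure)
Green → ×10^5 multiplier
Brown → ±1% tolerance
624 × 100000 = 62400000 Ω
Smallest = 62400000 × (1 − 1/100) = 61776000 Ω.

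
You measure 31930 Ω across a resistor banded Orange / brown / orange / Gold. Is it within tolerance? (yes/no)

Orange → 3 (first significant figure)
Brown → 1 (second significant figure)
Orange → ×10^3 multiplier
Gold → ±5% tolerance
31 × 1000 = 31000 Ω
Allowed range: 29450 Ω to 32550 Ω.
31930 Ω lies inside that range.

yes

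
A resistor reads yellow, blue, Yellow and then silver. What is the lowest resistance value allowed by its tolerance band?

414000 Ω

Yellow → 4 (first significant figure)
Blue → 6 (second significant figure)
Yellow → ×10^4 multiplier
Silver → ±10% tolerance
46 × 10000 = 460000 Ω
Lowest = 460000 × (1 − 10/100) = 414000 Ω.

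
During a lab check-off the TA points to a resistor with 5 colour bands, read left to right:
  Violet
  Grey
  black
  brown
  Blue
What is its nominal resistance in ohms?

Violet → 7 (first significant figure)
Grey → 8 (second significant figure)
Black → 0 (third significant figure)
Brown → ×10 multiplier
780 × 10 = 7800 Ω

7800 Ω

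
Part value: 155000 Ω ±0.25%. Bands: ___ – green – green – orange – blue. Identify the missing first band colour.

155000 Ω = 155 × 10^3.
The first band gives digit 1 of the significand, and 1 is brown.

brown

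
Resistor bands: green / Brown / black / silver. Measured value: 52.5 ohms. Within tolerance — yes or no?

Green → 5 (first significant figure)
Brown → 1 (second significant figure)
Black → ×1 multiplier
Silver → ±10% tolerance
51 × 1 = 51 Ω
Allowed range: 45.9 Ω to 56.1 Ω.
52.5 ohms lies inside that range.

yes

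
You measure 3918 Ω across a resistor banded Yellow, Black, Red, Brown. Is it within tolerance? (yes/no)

Yellow → 4 (first significant figure)
Black → 0 (second significant figure)
Red → ×10^2 multiplier
Brown → ±1% tolerance
40 × 100 = 4000 Ω
Allowed range: 3960 Ω to 4040 Ω.
3918 Ω lies outside that range.

no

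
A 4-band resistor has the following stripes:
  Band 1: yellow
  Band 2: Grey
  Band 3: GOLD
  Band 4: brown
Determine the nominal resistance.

4.8 Ω

Yellow → 4 (first significant figure)
Grey → 8 (second significant figure)
Gold → ×0.1 multiplier
48 × 0.1 = 4.8 Ω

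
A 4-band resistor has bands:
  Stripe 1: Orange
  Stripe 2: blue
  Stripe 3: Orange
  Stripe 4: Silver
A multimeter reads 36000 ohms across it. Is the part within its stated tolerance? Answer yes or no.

Orange → 3 (first significant figure)
Blue → 6 (second significant figure)
Orange → ×10^3 multiplier
Silver → ±10% tolerance
36 × 1000 = 36000 Ω
Allowed range: 32400 Ω to 39600 Ω.
36000 ohms lies inside that range.

yes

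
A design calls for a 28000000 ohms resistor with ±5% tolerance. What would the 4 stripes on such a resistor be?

red, grey, blue, gold

28000000 Ω = 28 × 10^6.
2 → red
8 → grey
Multiplier 10^6 → blue.
±5% tolerance → gold.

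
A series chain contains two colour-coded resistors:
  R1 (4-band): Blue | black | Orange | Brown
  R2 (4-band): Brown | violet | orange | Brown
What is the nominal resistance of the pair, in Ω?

R1: blue, black → 60; orange ×10^3 → 60000 Ω.
R2: brown, violet → 17; orange ×10^3 → 17000 Ω.
Series: 60000 + 17000 = 77000 Ω.

77000 Ω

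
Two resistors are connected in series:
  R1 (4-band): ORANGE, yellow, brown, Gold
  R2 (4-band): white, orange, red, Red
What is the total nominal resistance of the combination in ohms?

R1: orange, yellow → 34; brown ×10 → 340 Ω.
R2: white, orange → 93; red ×10^2 → 9300 Ω.
Series: 340 + 9300 = 9640 Ω.

9640 Ω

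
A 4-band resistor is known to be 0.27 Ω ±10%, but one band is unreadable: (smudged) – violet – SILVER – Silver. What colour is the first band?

red

0.27 Ω = 27 × 10^-2.
The first band gives digit 2 of the significand, and 2 is red.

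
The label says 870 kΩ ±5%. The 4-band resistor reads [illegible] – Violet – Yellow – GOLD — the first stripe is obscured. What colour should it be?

870000 Ω = 87 × 10^4.
The first band gives digit 8 of the significand, and 8 is grey.

grey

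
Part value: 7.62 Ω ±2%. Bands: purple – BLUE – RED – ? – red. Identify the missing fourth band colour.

7.62 Ω = 762 × 10^-2.
The fourth band is the multiplier, 10^-2, which is silver.

silver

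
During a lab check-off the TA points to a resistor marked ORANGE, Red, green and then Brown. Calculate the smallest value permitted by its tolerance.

Orange → 3 (first significant figure)
Red → 2 (second significant figure)
Green → ×10^5 multiplier
Brown → ±1% tolerance
32 × 100000 = 3200000 Ω
Smallest = 3200000 × (1 − 1/100) = 3168000 Ω.

3168000 Ω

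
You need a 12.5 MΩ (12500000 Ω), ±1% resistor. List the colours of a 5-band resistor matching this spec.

brown, red, green, green, brown

12500000 Ω = 125 × 10^5.
1 → brown
2 → red
5 → green
Multiplier 10^5 → green.
±1% tolerance → brown.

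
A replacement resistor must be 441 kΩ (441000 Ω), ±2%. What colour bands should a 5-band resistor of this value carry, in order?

441000 Ω = 441 × 10^3.
4 → yellow
4 → yellow
1 → brown
Multiplier 10^3 → orange.
±2% tolerance → red.

yellow, yellow, brown, orange, red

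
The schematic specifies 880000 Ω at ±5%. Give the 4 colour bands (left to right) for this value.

grey, grey, yellow, gold

880000 Ω = 88 × 10^4.
8 → grey
8 → grey
Multiplier 10^4 → yellow.
±5% tolerance → gold.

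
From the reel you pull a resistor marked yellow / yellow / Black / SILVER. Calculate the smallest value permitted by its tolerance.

Yellow → 4 (first significant figure)
Yellow → 4 (second significant figure)
Black → ×1 multiplier
Silver → ±10% tolerance
44 × 1 = 44 Ω
Smallest = 44 × (1 − 10/100) = 39.6 Ω.

39.6 Ω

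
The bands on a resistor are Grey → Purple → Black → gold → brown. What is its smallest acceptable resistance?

86.13 Ω

Grey → 8 (first significant figure)
Violet → 7 (second significant figure)
Black → 0 (third significant figure)
Gold → ×0.1 multiplier
Brown → ±1% tolerance
870 × 0.1 = 87 Ω
Smallest = 87 × (1 − 1/100) = 86.13 Ω.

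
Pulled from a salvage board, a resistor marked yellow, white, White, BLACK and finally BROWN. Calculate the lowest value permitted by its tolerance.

494.01 Ω

Yellow → 4 (first significant figure)
White → 9 (second significant figure)
White → 9 (third significant figure)
Black → ×1 multiplier
Brown → ±1% tolerance
499 × 1 = 499 Ω
Lowest = 499 × (1 − 1/100) = 494.01 Ω.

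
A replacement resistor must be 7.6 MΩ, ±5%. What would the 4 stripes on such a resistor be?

violet, blue, green, gold

7600000 Ω = 76 × 10^5.
7 → violet
6 → blue
Multiplier 10^5 → green.
±5% tolerance → gold.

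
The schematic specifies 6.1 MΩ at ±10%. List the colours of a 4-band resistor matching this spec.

6100000 Ω = 61 × 10^5.
6 → blue
1 → brown
Multiplier 10^5 → green.
±10% tolerance → silver.

blue, brown, green, silver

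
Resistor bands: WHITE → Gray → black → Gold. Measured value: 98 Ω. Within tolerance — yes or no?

yes

White → 9 (first significant figure)
Grey → 8 (second significant figure)
Black → ×1 multiplier
Gold → ±5% tolerance
98 × 1 = 98 Ω
Allowed range: 93.1 Ω to 102.9 Ω.
98 Ω lies inside that range.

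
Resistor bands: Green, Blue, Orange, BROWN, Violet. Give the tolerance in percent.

±0.1%

The last band, violet, is the tolerance band.
Violet corresponds to ±0.1%.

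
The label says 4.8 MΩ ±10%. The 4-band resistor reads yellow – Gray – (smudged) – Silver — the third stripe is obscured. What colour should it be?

green

4800000 Ω = 48 × 10^5.
The third band is the multiplier, 10^5, which is green.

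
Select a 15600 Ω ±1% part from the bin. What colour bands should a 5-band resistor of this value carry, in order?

15600 Ω = 156 × 10^2.
1 → brown
5 → green
6 → blue
Multiplier 10^2 → red.
±1% tolerance → brown.

brown, green, blue, red, brown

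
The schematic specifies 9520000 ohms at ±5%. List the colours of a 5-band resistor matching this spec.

9520000 Ω = 952 × 10^4.
9 → white
5 → green
2 → red
Multiplier 10^4 → yellow.
±5% tolerance → gold.

white, green, red, yellow, gold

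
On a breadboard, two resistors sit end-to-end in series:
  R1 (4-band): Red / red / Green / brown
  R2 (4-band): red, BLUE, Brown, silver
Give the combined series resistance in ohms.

R1: red, red → 22; green ×10^5 → 2200000 Ω.
R2: red, blue → 26; brown ×10 → 260 Ω.
Series: 2200000 + 260 = 2200260 Ω.

2200260 Ω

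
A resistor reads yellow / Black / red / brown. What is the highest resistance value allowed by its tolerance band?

Yellow → 4 (first significant figure)
Black → 0 (second significant figure)
Red → ×10^2 multiplier
Brown → ±1% tolerance
40 × 100 = 4000 Ω
Highest = 4000 × (1 + 1/100) = 4040 Ω.

4040 Ω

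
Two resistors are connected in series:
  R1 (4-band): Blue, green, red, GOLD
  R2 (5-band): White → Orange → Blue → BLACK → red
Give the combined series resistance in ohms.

7436 Ω

R1: blue, green → 65; red ×10^2 → 6500 Ω.
R2: white, orange, blue → 936; black ×1 → 936 Ω.
Series: 6500 + 936 = 7436 Ω.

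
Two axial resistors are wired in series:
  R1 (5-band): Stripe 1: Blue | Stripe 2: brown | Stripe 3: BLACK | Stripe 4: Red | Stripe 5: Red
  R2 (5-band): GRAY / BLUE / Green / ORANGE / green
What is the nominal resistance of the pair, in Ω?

R1: blue, brown, black → 610; red ×10^2 → 61000 Ω.
R2: grey, blue, green → 865; orange ×10^3 → 865000 Ω.
Series: 61000 + 865000 = 926000 Ω.

926000 Ω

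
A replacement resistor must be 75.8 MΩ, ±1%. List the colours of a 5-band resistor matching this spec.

75800000 Ω = 758 × 10^5.
7 → violet
5 → green
8 → grey
Multiplier 10^5 → green.
±1% tolerance → brown.

violet, green, grey, green, brown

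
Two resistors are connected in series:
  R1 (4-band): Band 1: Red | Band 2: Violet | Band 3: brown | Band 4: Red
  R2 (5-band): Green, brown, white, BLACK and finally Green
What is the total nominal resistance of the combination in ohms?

R1: red, violet → 27; brown ×10 → 270 Ω.
R2: green, brown, white → 519; black ×1 → 519 Ω.
Series: 270 + 519 = 789 Ω.

789 Ω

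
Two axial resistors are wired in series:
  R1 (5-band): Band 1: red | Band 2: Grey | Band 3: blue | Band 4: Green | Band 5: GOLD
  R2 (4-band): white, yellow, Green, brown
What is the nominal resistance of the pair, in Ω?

R1: red, grey, blue → 286; green ×10^5 → 28600000 Ω.
R2: white, yellow → 94; green ×10^5 → 9400000 Ω.
Series: 28600000 + 9400000 = 38000000 Ω.

38000000 Ω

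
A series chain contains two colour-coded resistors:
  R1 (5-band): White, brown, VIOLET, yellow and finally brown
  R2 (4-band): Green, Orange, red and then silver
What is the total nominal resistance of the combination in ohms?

R1: white, brown, violet → 917; yellow ×10^4 → 9170000 Ω.
R2: green, orange → 53; red ×10^2 → 5300 Ω.
Series: 9170000 + 5300 = 9175300 Ω.

9175300 Ω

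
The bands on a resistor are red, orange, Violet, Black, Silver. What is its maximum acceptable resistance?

260.7 Ω

Red → 2 (first significant figure)
Orange → 3 (second significant figure)
Violet → 7 (third significant figure)
Black → ×1 multiplier
Silver → ±10% tolerance
237 × 1 = 237 Ω
Maximum = 237 × (1 + 10/100) = 260.7 Ω.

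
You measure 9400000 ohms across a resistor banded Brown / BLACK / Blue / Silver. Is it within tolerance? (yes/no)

Brown → 1 (first significant figure)
Black → 0 (second significant figure)
Blue → ×10^6 multiplier
Silver → ±10% tolerance
10 × 1000000 = 10000000 Ω
Allowed range: 9000000 Ω to 11000000 Ω.
9400000 ohms lies inside that range.

yes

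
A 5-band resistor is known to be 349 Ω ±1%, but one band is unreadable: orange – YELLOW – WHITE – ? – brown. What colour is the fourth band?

349 Ω = 349 × 10^0.
The fourth band is the multiplier, 10^0, which is black.

black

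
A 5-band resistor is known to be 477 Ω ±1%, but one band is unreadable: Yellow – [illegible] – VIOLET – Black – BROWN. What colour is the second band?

violet

477 Ω = 477 × 10^0.
The second band gives digit 7 of the significand, and 7 is violet.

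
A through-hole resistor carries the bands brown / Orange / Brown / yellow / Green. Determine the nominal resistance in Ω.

Brown → 1 (first significant figure)
Orange → 3 (second significant figure)
Brown → 1 (third significant figure)
Yellow → ×10^4 multiplier
131 × 10000 = 1310000 Ω

1310000 Ω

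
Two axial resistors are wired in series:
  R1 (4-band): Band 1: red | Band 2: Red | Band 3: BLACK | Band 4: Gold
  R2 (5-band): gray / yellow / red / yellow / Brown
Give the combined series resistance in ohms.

8420022 Ω

R1: red, red → 22; black ×1 → 22 Ω.
R2: grey, yellow, red → 842; yellow ×10^4 → 8420000 Ω.
Series: 22 + 8420000 = 8420022 Ω.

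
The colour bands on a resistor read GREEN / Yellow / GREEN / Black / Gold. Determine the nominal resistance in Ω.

Green → 5 (first significant figure)
Yellow → 4 (second significant figure)
Green → 5 (third significant figure)
Black → ×1 multiplier
545 × 1 = 545 Ω

545 Ω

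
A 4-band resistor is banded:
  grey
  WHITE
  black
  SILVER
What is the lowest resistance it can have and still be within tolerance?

Grey → 8 (first significant figure)
White → 9 (second significant figure)
Black → ×1 multiplier
Silver → ±10% tolerance
89 × 1 = 89 Ω
Lowest = 89 × (1 − 10/100) = 80.1 Ω.

80.1 Ω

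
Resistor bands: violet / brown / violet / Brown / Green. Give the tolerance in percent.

±0.5%

The last band, green, is the tolerance band.
Green corresponds to ±0.5%.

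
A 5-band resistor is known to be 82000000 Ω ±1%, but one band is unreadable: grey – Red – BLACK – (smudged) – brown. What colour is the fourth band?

82000000 Ω = 820 × 10^5.
The fourth band is the multiplier, 10^5, which is green.

green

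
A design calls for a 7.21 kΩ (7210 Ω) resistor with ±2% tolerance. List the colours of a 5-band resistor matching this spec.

7210 Ω = 721 × 10^1.
7 → violet
2 → red
1 → brown
Multiplier 10^1 → brown.
±2% tolerance → red.

violet, red, brown, brown, red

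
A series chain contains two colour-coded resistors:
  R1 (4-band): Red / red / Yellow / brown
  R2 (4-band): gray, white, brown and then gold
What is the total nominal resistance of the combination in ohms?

R1: red, red → 22; yellow ×10^4 → 220000 Ω.
R2: grey, white → 89; brown ×10 → 890 Ω.
Series: 220000 + 890 = 220890 Ω.

220890 Ω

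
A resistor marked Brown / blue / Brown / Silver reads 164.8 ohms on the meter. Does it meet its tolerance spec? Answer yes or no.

yes

Brown → 1 (first significant figure)
Blue → 6 (second significant figure)
Brown → ×10 multiplier
Silver → ±10% tolerance
16 × 10 = 160 Ω
Allowed range: 144 Ω to 176 Ω.
164.8 ohms lies inside that range.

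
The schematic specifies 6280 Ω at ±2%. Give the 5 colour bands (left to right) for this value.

blue, red, grey, brown, red

6280 Ω = 628 × 10^1.
6 → blue
2 → red
8 → grey
Multiplier 10^1 → brown.
±2% tolerance → red.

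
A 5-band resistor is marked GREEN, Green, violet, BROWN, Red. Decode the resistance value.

5570 Ω

Green → 5 (first significant figure)
Green → 5 (second significant figure)
Violet → 7 (third significant figure)
Brown → ×10 multiplier
557 × 10 = 5570 Ω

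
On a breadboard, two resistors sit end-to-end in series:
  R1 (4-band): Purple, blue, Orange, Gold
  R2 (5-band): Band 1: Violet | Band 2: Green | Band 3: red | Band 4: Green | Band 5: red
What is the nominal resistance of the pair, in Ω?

75276000 Ω

R1: violet, blue → 76; orange ×10^3 → 76000 Ω.
R2: violet, green, red → 752; green ×10^5 → 75200000 Ω.
Series: 76000 + 75200000 = 75276000 Ω.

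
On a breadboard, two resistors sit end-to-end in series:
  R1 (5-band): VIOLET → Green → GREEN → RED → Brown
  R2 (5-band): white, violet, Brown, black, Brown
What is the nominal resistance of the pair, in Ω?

76471 Ω

R1: violet, green, green → 755; red ×10^2 → 75500 Ω.
R2: white, violet, brown → 971; black ×1 → 971 Ω.
Series: 75500 + 971 = 76471 Ω.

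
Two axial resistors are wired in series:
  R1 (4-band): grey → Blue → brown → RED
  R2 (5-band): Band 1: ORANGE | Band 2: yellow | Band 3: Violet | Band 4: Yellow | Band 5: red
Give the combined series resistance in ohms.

3470860 Ω

R1: grey, blue → 86; brown ×10 → 860 Ω.
R2: orange, yellow, violet → 347; yellow ×10^4 → 3470000 Ω.
Series: 860 + 3470000 = 3470860 Ω.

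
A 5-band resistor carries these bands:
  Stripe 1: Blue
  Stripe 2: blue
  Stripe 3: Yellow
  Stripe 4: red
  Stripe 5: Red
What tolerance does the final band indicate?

The last band, red, is the tolerance band.
Red corresponds to ±2%.

±2%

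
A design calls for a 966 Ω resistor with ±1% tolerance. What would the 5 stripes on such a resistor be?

966 Ω = 966 × 10^0.
9 → white
6 → blue
6 → blue
Multiplier 10^0 → black.
±1% tolerance → brown.

white, blue, blue, black, brown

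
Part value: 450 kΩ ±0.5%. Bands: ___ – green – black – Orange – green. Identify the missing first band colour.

yellow

450000 Ω = 450 × 10^3.
The first band gives digit 4 of the significand, and 4 is yellow.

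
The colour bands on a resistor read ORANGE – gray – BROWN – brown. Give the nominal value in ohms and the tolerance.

380 Ω ±1%

Orange → 3 (first significant figure)
Grey → 8 (second significant figure)
Brown → ×10 multiplier
Brown → ±1% tolerance
38 × 10 = 380 Ω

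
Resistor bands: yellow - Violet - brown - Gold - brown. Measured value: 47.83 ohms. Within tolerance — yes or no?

no

Yellow → 4 (first significant figure)
Violet → 7 (second significant figure)
Brown → 1 (third significant figure)
Gold → ×0.1 multiplier
Brown → ±1% tolerance
471 × 0.1 = 47.1 Ω
Allowed range: 46.629 Ω to 47.571 Ω.
47.83 ohms lies outside that range.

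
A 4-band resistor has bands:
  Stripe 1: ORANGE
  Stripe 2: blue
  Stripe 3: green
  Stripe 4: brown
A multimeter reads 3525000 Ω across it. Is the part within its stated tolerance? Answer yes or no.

Orange → 3 (first significant figure)
Blue → 6 (second significant figure)
Green → ×10^5 multiplier
Brown → ±1% tolerance
36 × 100000 = 3600000 Ω
Allowed range: 3564000 Ω to 3636000 Ω.
3525000 Ω lies outside that range.

no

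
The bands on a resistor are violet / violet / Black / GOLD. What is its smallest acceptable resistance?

73.15 Ω

Violet → 7 (first significant figure)
Violet → 7 (second significant figure)
Black → ×1 multiplier
Gold → ±5% tolerance
77 × 1 = 77 Ω
Smallest = 77 × (1 − 5/100) = 73.15 Ω.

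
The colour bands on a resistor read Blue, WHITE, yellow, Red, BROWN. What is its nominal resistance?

69400 Ω

Blue → 6 (first significant figure)
White → 9 (second significant figure)
Yellow → 4 (third significant figure)
Red → ×10^2 multiplier
694 × 100 = 69400 Ω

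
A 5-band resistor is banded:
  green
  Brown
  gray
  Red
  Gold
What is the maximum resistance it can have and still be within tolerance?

54390 Ω

Green → 5 (first significant figure)
Brown → 1 (second significant figure)
Grey → 8 (third significant figure)
Red → ×10^2 multiplier
Gold → ±5% tolerance
518 × 100 = 51800 Ω
Maximum = 51800 × (1 + 5/100) = 54390 Ω.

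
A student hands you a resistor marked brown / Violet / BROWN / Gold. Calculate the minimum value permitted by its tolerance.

Brown → 1 (first significant figure)
Violet → 7 (second significant figure)
Brown → ×10 multiplier
Gold → ±5% tolerance
17 × 10 = 170 Ω
Minimum = 170 × (1 − 5/100) = 161.5 Ω.

161.5 Ω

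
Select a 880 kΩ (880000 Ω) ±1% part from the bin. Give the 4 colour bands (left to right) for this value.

grey, grey, yellow, brown

880000 Ω = 88 × 10^4.
8 → grey
8 → grey
Multiplier 10^4 → yellow.
±1% tolerance → brown.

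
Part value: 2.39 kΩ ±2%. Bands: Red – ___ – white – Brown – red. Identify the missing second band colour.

orange

2390 Ω = 239 × 10^1.
The second band gives digit 3 of the significand, and 3 is orange.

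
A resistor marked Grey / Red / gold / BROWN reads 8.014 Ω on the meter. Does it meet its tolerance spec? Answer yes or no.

Grey → 8 (first significant figure)
Red → 2 (second significant figure)
Gold → ×0.1 multiplier
Brown → ±1% tolerance
82 × 0.1 = 8.2 Ω
Allowed range: 8.118 Ω to 8.282 Ω.
8.014 Ω lies outside that range.

no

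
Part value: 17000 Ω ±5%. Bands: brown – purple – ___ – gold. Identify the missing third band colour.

17000 Ω = 17 × 10^3.
The third band is the multiplier, 10^3, which is orange.

orange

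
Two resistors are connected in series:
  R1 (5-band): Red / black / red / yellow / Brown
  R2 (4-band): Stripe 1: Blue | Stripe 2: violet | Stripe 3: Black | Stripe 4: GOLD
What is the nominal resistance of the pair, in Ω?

2020067 Ω

R1: red, black, red → 202; yellow ×10^4 → 2020000 Ω.
R2: blue, violet → 67; black ×1 → 67 Ω.
Series: 2020000 + 67 = 2020067 Ω.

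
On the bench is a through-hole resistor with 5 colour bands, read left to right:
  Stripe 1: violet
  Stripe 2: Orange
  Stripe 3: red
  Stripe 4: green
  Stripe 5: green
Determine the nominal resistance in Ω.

Violet → 7 (first significant figure)
Orange → 3 (second significant figure)
Red → 2 (third significant figure)
Green → ×10^5 multiplier
732 × 100000 = 73200000 Ω

73200000 Ω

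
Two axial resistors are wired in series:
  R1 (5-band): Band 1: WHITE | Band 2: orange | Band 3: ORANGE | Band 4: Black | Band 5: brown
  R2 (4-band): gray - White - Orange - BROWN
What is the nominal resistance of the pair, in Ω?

89933 Ω

R1: white, orange, orange → 933; black ×1 → 933 Ω.
R2: grey, white → 89; orange ×10^3 → 89000 Ω.
Series: 933 + 89000 = 89933 Ω.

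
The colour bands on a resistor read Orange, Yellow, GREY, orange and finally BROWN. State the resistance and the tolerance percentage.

Orange → 3 (first significant figure)
Yellow → 4 (second significant figure)
Grey → 8 (third significant figure)
Orange → ×10^3 multiplier
Brown → ±1% tolerance
348 × 1000 = 348000 Ω

348000 Ω ±1%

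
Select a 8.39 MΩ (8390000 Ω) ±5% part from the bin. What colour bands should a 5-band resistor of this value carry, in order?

8390000 Ω = 839 × 10^4.
8 → grey
3 → orange
9 → white
Multiplier 10^4 → yellow.
±5% tolerance → gold.

grey, orange, white, yellow, gold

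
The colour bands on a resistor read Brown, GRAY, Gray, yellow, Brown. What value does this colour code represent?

Brown → 1 (first significant figure)
Grey → 8 (second significant figure)
Grey → 8 (third significant figure)
Yellow → ×10^4 multiplier
188 × 10000 = 1880000 Ω

1880000 Ω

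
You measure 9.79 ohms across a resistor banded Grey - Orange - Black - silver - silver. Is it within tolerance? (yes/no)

Grey → 8 (first significant figure)
Orange → 3 (second significant figure)
Black → 0 (third significant figure)
Silver → ×0.01 multiplier
Silver → ±10% tolerance
830 × 0.01 = 8.3 Ω
Allowed range: 7.47 Ω to 9.13 Ω.
9.79 ohms lies outside that range.

no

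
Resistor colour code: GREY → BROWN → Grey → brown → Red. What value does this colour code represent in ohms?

Grey → 8 (first significant figure)
Brown → 1 (second significant figure)
Grey → 8 (third significant figure)
Brown → ×10 multiplier
818 × 10 = 8180 Ω

8180 Ω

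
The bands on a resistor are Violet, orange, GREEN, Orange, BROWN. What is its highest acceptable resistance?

Violet → 7 (first significant figure)
Orange → 3 (second significant figure)
Green → 5 (third significant figure)
Orange → ×10^3 multiplier
Brown → ±1% tolerance
735 × 1000 = 735000 Ω
Highest = 735000 × (1 + 1/100) = 742350 Ω.

742350 Ω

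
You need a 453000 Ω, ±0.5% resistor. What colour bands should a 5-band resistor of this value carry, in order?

yellow, green, orange, orange, green

453000 Ω = 453 × 10^3.
4 → yellow
5 → green
3 → orange
Multiplier 10^3 → orange.
±0.5% tolerance → green.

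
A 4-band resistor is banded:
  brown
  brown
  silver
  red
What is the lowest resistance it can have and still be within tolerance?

0.1078 Ω

Brown → 1 (first significant figure)
Brown → 1 (second significant figure)
Silver → ×0.01 multiplier
Red → ±2% tolerance
11 × 0.01 = 0.11 Ω
Lowest = 0.11 × (1 − 2/100) = 0.1078 Ω.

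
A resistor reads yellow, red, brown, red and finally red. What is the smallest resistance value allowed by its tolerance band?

Yellow → 4 (first significant figure)
Red → 2 (second significant figure)
Brown → 1 (third significant figure)
Red → ×10^2 multiplier
Red → ±2% tolerance
421 × 100 = 42100 Ω
Smallest = 42100 × (1 − 2/100) = 41258 Ω.

41258 Ω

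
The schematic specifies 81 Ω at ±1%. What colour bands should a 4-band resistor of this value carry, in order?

grey, brown, black, brown

81 Ω = 81 × 10^0.
8 → grey
1 → brown
Multiplier 10^0 → black.
±1% tolerance → brown.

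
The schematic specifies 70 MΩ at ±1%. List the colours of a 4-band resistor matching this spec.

violet, black, blue, brown

70000000 Ω = 70 × 10^6.
7 → violet
0 → black
Multiplier 10^6 → blue.
±1% tolerance → brown.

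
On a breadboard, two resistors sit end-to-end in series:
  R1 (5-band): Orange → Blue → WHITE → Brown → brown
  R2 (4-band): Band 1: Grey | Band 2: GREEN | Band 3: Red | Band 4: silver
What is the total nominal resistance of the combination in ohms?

R1: orange, blue, white → 369; brown ×10 → 3690 Ω.
R2: grey, green → 85; red ×10^2 → 8500 Ω.
Series: 3690 + 8500 = 12190 Ω.

12190 Ω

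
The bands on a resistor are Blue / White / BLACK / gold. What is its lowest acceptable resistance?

65.55 Ω

Blue → 6 (first significant figure)
White → 9 (second significant figure)
Black → ×1 multiplier
Gold → ±5% tolerance
69 × 1 = 69 Ω
Lowest = 69 × (1 − 5/100) = 65.55 Ω.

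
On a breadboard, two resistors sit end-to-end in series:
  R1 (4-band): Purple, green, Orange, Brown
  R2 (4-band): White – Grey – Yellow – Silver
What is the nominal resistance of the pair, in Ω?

R1: violet, green → 75; orange ×10^3 → 75000 Ω.
R2: white, grey → 98; yellow ×10^4 → 980000 Ω.
Series: 75000 + 980000 = 1055000 Ω.

1055000 Ω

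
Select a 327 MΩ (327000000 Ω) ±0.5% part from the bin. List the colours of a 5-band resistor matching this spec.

327000000 Ω = 327 × 10^6.
3 → orange
2 → red
7 → violet
Multiplier 10^6 → blue.
±0.5% tolerance → green.

orange, red, violet, blue, green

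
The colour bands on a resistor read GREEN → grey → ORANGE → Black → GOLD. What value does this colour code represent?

Green → 5 (first significant figure)
Grey → 8 (second significant figure)
Orange → 3 (third significant figure)
Black → ×1 multiplier
583 × 1 = 583 Ω

583 Ω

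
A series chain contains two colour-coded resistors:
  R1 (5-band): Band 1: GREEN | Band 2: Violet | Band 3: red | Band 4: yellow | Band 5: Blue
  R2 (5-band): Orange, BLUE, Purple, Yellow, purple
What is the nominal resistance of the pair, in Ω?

R1: green, violet, red → 572; yellow ×10^4 → 5720000 Ω.
R2: orange, blue, violet → 367; yellow ×10^4 → 3670000 Ω.
Series: 5720000 + 3670000 = 9390000 Ω.

9390000 Ω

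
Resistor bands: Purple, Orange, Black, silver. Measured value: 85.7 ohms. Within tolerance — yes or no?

Violet → 7 (first significant figure)
Orange → 3 (second significant figure)
Black → ×1 multiplier
Silver → ±10% tolerance
73 × 1 = 73 Ω
Allowed range: 65.7 Ω to 80.3 Ω.
85.7 ohms lies outside that range.

no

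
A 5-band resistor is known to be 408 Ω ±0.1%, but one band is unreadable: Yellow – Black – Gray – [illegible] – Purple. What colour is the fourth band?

408 Ω = 408 × 10^0.
The fourth band is the multiplier, 10^0, which is black.

black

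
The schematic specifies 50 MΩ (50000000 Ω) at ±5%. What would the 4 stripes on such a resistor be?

50000000 Ω = 50 × 10^6.
5 → green
0 → black
Multiplier 10^6 → blue.
±5% tolerance → gold.

green, black, blue, gold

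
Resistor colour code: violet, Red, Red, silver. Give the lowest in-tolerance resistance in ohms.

Violet → 7 (first significant figure)
Red → 2 (second significant figure)
Red → ×10^2 multiplier
Silver → ±10% tolerance
72 × 100 = 7200 Ω
Lowest = 7200 × (1 − 10/100) = 6480 Ω.

6480 Ω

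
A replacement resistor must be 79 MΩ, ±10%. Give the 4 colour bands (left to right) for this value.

79000000 Ω = 79 × 10^6.
7 → violet
9 → white
Multiplier 10^6 → blue.
±10% tolerance → silver.

violet, white, blue, silver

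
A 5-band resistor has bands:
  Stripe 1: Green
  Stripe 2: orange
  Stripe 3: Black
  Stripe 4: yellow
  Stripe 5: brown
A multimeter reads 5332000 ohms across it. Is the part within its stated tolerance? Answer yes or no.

yes

Green → 5 (first significant figure)
Orange → 3 (second significant figure)
Black → 0 (third significant figure)
Yellow → ×10^4 multiplier
Brown → ±1% tolerance
530 × 10000 = 5300000 Ω
Allowed range: 5247000 Ω to 5353000 Ω.
5332000 ohms lies inside that range.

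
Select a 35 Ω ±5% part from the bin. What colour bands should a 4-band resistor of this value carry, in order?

orange, green, black, gold

35 Ω = 35 × 10^0.
3 → orange
5 → green
Multiplier 10^0 → black.
±5% tolerance → gold.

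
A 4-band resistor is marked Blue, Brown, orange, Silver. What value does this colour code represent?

Blue → 6 (first significant figure)
Brown → 1 (second significant figure)
Orange → ×10^3 multiplier
61 × 1000 = 61000 Ω

61000 Ω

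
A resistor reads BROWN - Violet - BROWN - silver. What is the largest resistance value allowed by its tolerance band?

187 Ω

Brown → 1 (first significant figure)
Violet → 7 (second significant figure)
Brown → ×10 multiplier
Silver → ±10% tolerance
17 × 10 = 170 Ω
Largest = 170 × (1 + 10/100) = 187 Ω.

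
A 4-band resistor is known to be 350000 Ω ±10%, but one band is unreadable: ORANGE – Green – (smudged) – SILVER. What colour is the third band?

yellow

350000 Ω = 35 × 10^4.
The third band is the multiplier, 10^4, which is yellow.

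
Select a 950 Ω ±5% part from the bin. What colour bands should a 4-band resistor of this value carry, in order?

white, green, brown, gold

950 Ω = 95 × 10^1.
9 → white
5 → green
Multiplier 10^1 → brown.
±5% tolerance → gold.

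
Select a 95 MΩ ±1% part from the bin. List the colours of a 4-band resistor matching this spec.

95000000 Ω = 95 × 10^6.
9 → white
5 → green
Multiplier 10^6 → blue.
±1% tolerance → brown.

white, green, blue, brown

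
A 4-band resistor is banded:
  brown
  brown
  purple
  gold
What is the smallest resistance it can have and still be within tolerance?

Brown → 1 (first significant figure)
Brown → 1 (second significant figure)
Violet → ×10^7 multiplier
Gold → ±5% tolerance
11 × 10000000 = 110000000 Ω
Smallest = 110000000 × (1 − 5/100) = 104500000 Ω.

104500000 Ω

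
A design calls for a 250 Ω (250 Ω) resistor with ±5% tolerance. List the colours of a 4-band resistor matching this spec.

red, green, brown, gold

250 Ω = 25 × 10^1.
2 → red
5 → green
Multiplier 10^1 → brown.
±5% tolerance → gold.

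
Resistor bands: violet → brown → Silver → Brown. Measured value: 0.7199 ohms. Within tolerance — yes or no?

Violet → 7 (first significant figure)
Brown → 1 (second significant figure)
Silver → ×0.01 multiplier
Brown → ±1% tolerance
71 × 0.01 = 0.71 Ω
Allowed range: 0.7029 Ω to 0.7171 Ω.
0.7199 ohms lies outside that range.

no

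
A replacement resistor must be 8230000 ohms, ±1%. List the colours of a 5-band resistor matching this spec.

8230000 Ω = 823 × 10^4.
8 → grey
2 → red
3 → orange
Multiplier 10^4 → yellow.
±1% tolerance → brown.

grey, red, orange, yellow, brown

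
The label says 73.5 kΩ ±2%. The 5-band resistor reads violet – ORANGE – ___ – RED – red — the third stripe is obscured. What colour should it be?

green

73500 Ω = 735 × 10^2.
The third band gives digit 5 of the significand, and 5 is green.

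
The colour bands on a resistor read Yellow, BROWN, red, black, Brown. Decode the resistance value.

412 Ω

Yellow → 4 (first significant figure)
Brown → 1 (second significant figure)
Red → 2 (third significant figure)
Black → ×1 multiplier
412 × 1 = 412 Ω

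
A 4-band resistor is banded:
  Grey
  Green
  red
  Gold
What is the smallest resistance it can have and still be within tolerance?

Grey → 8 (first significant figure)
Green → 5 (second significant figure)
Red → ×10^2 multiplier
Gold → ±5% tolerance
85 × 100 = 8500 Ω
Smallest = 8500 × (1 − 5/100) = 8075 Ω.

8075 Ω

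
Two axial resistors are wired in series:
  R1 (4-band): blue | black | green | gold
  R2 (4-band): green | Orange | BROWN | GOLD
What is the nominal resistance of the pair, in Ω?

6000530 Ω

R1: blue, black → 60; green ×10^5 → 6000000 Ω.
R2: green, orange → 53; brown ×10 → 530 Ω.
Series: 6000000 + 530 = 6000530 Ω.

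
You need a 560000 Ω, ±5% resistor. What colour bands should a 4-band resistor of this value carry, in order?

560000 Ω = 56 × 10^4.
5 → green
6 → blue
Multiplier 10^4 → yellow.
±5% tolerance → gold.

green, blue, yellow, gold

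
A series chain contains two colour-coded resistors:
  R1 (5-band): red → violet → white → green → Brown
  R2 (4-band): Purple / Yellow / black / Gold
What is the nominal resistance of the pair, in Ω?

R1: red, violet, white → 279; green ×10^5 → 27900000 Ω.
R2: violet, yellow → 74; black ×1 → 74 Ω.
Series: 27900000 + 74 = 27900074 Ω.

27900074 Ω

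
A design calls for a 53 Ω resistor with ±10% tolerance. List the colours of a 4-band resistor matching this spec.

53 Ω = 53 × 10^0.
5 → green
3 → orange
Multiplier 10^0 → black.
±10% tolerance → silver.

green, orange, black, silver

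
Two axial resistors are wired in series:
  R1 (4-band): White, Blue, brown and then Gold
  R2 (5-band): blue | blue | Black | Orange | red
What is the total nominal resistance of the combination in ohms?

660960 Ω

R1: white, blue → 96; brown ×10 → 960 Ω.
R2: blue, blue, black → 660; orange ×10^3 → 660000 Ω.
Series: 960 + 660000 = 660960 Ω.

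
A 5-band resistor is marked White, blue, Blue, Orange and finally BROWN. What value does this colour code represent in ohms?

White → 9 (first significant figure)
Blue → 6 (second significant figure)
Blue → 6 (third significant figure)
Orange → ×10^3 multiplier
966 × 1000 = 966000 Ω

966000 Ω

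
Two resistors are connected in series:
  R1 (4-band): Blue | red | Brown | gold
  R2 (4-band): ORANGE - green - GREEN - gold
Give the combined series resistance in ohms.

R1: blue, red → 62; brown ×10 → 620 Ω.
R2: orange, green → 35; green ×10^5 → 3500000 Ω.
Series: 620 + 3500000 = 3500620 Ω.

3500620 Ω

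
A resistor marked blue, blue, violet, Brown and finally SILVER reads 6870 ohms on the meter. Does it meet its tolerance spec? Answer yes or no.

Blue → 6 (first significant figure)
Blue → 6 (second significant figure)
Violet → 7 (third significant figure)
Brown → ×10 multiplier
Silver → ±10% tolerance
667 × 10 = 6670 Ω
Allowed range: 6003 Ω to 7337 Ω.
6870 ohms lies inside that range.

yes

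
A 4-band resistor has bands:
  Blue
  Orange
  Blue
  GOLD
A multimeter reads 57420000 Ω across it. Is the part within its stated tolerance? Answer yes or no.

no

Blue → 6 (first significant figure)
Orange → 3 (second significant figure)
Blue → ×10^6 multiplier
Gold → ±5% tolerance
63 × 1000000 = 63000000 Ω
Allowed range: 59850000 Ω to 66150000 Ω.
57420000 Ω lies outside that range.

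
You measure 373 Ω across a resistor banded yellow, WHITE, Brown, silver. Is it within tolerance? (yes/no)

Yellow → 4 (first significant figure)
White → 9 (second significant figure)
Brown → ×10 multiplier
Silver → ±10% tolerance
49 × 10 = 490 Ω
Allowed range: 441 Ω to 539 Ω.
373 Ω lies outside that range.

no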